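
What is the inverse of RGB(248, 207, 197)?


Invert: (255-R, 255-G, 255-B)
R: 255-248 = 7
G: 255-207 = 48
B: 255-197 = 58
= RGB(7, 48, 58)


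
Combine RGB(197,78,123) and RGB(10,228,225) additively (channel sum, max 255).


Additive: each channel = min(255, C₁+C₂)
R: 197+10 = 207 → 207
G: 78+228 = 306 → 255
B: 123+225 = 348 → 255
= RGB(207, 255, 255)


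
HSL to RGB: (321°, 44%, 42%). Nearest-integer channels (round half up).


H=321°, S=0.44, L=0.42
C = (1-|2L-1|)×S = (1-|-0.16|)×0.44 = 0.3696
H' = H/60 = 321/60 ≈ 5.3500; X = C×(1-|H' mod 2 - 1|) = 0.24024
m = L - C/2 = 0.42 - 0.1848 = 0.2352
Sector ⌊H'⌋ = 5 → (R',G',B') = (0.3696, 0.0, 0.24024)
RGB = ((R'+m)×255, (G'+m)×255, (B'+m)×255) = (154.224, 59.976, 121.2372)
Round half up → RGB(154, 60, 121)


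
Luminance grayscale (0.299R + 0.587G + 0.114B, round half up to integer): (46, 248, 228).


Gray = 0.299×R + 0.587×G + 0.114×B
Gray = 0.299×46 + 0.587×248 + 0.114×228
Gray = 13.754 + 145.576 + 25.992
Gray = 185.322 → round half up → 185
Gray = 185


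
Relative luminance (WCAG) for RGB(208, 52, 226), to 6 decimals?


Linearize each channel (sRGB transfer function): c = v/255; c_lin = c/12.92 if c ≤ 0.04045, else ((c+0.055)/1.055)^2.4
  R: 208/255 ≈ 0.815686 > 0.04045 → ((0.815686+0.055)/1.055)^2.4 ≈ 0.630757
  G: 52/255 ≈ 0.203922 > 0.04045 → ((0.203922+0.055)/1.055)^2.4 ≈ 0.034340
  B: 226/255 ≈ 0.886275 > 0.04045 → ((0.886275+0.055)/1.055)^2.4 ≈ 0.760525
R_lin = 0.630757, G_lin = 0.034340, B_lin = 0.760525
L = 0.2126×R + 0.7152×G + 0.0722×B
L = 0.2126×0.630757 + 0.7152×0.034340 + 0.0722×0.760525
L ≈ 0.213569


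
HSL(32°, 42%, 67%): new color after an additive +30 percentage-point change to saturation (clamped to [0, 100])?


Original S = 42%
Adjustment = +30 percentage points
New S = 42 + (30) = 72
Clamp to [0, 100] → 72
= HSL(32°, 72%, 67%)


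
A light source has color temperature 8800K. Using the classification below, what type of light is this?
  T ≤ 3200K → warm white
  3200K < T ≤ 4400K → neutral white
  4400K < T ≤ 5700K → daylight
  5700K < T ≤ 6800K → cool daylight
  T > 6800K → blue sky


Temperature: 8800K
8800K > 6800K → blue sky
Classification: blue sky


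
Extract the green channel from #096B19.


Color: #096B19
R = 09 = 9
G = 6B = 107
B = 19 = 25
Green = 107


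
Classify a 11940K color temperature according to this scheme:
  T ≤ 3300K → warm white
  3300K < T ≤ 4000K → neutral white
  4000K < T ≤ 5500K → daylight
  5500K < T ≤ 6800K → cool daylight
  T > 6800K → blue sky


Temperature: 11940K
11940K > 6800K → blue sky
Classification: blue sky


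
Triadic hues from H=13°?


Triadic: equally spaced at 120° intervals
H1 = 13°
H2 = (13 + 120) mod 360 = 133°
H3 = (13 + 240) mod 360 = 253°
Triadic = 13°, 133°, 253°


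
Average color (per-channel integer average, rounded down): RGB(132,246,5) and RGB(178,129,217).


Midpoint: each channel = ⌊(C₁+C₂)/2⌋
R: ⌊(132+178)/2⌋ = 155
G: ⌊(246+129)/2⌋ = 187
B: ⌊(5+217)/2⌋ = 111
= RGB(155, 187, 111)


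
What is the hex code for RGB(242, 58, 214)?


R = 242 → F2 (hex)
G = 58 → 3A (hex)
B = 214 → D6 (hex)
Hex = #F23AD6


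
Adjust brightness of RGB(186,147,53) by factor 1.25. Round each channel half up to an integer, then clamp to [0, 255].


Multiply each channel by 1.25, round half up, clamp to [0, 255]
R: 186×1.25 = 232.5 → round → 233
G: 147×1.25 = 183.75 → round → 184
B: 53×1.25 = 66.25 → round → 66
= RGB(233, 184, 66)


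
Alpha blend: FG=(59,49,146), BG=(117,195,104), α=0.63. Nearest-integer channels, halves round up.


C = α×F + (1-α)×B, with 1-α = 0.37
R: 0.63×59 + 0.37×117 = 37.17 + 43.29 = 80.46 → 80
G: 0.63×49 + 0.37×195 = 30.87 + 72.15 = 103.02 → 103
B: 0.63×146 + 0.37×104 = 91.98 + 38.48 = 130.46 → 130
= RGB(80, 103, 130)


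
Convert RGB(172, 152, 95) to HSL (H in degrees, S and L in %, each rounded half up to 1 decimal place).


Normalize: R'=172/255≈0.6745, G'=152/255≈0.5961, B'=95/255≈0.3725
Max=172/255, Min=95/255, Δ=Max-Min=77/255
L = (Max+Min)/2 = (172+95)/510 = 267/510 = 0.52352… → L = 52.4%
L > 0.5 → S = Δ/(2-Max-Min) = 77/(510-172-95) = 77/243 = 0.31687… → S = 31.7%
(the 1/255 factors cancel in S and H, so raw channel differences can be used)
Max is R' → H = 60 × (((G-B)/Δ) mod 6) = 60 × (((152-95)/77) mod 6)
  57/77 = 0.7402…
  H = 60 × 0.7402… = 44.415…° → H = 44.4°
= HSL(44.4°, 31.7%, 52.4%)


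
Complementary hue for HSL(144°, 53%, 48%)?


Complement = opposite side of color wheel = hue + 180°
H' = (144 + 180) mod 360 = 324°
S and L unchanged.
= HSL(324°, 53%, 48%)


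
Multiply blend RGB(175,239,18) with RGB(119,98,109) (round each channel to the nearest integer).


Multiply: C = A×B/255, rounded to nearest integer
R: 175×119/255 = 20825/255 ≈ 81.667 → 82
G: 239×98/255 = 23422/255 ≈ 91.851 → 92
B: 18×109/255 = 1962/255 ≈ 7.694 → 8
= RGB(82, 92, 8)


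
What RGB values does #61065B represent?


61 → 97 (R)
06 → 6 (G)
5B → 91 (B)
= RGB(97, 6, 91)


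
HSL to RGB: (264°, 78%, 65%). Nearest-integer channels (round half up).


H=264°, S=0.78, L=0.65
C = (1-|2L-1|)×S = (1-|0.30|)×0.78 = 0.546
H' = H/60 = 264/60 ≈ 4.4000; X = C×(1-|H' mod 2 - 1|) = 0.2184
m = L - C/2 = 0.65 - 0.273 = 0.377
Sector ⌊H'⌋ = 4 → (R',G',B') = (0.2184, 0.0, 0.546)
RGB = ((R'+m)×255, (G'+m)×255, (B'+m)×255) = (151.827, 96.135, 235.365)
Round half up → RGB(152, 96, 235)


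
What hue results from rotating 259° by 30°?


New hue = (H + rotation) mod 360
New hue = (259 + 30) mod 360
= 289 mod 360
= 289°


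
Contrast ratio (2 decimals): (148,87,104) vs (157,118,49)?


Linearize each sRGB channel c=v/255: c/12.92 if c ≤ 0.04045 else ((c+0.055)/1.055)^2.4
L = 0.2126×R_lin + 0.7152×G_lin + 0.0722×B_lin
Color 1 (148,87,104):
  R=148: 148/255≈0.5804 > 0.04045 → ((0.5804+0.055)/1.055)^2.4 ≈ 0.29614
  G=87: 87/255≈0.3412 > 0.04045 → ((0.3412+0.055)/1.055)^2.4 ≈ 0.09531
  B=104: 104/255≈0.4078 > 0.04045 → ((0.4078+0.055)/1.055)^2.4 ≈ 0.13843
  L1 = 0.2126×0.29614 + 0.7152×0.09531 + 0.0722×0.13843 ≈ 0.14112
Color 2 (157,118,49):
  R=157: 157/255≈0.6157 > 0.04045 → ((0.6157+0.055)/1.055)^2.4 ≈ 0.33716
  G=118: 118/255≈0.4627 > 0.04045 → ((0.4627+0.055)/1.055)^2.4 ≈ 0.18116
  B=49: 49/255≈0.1922 > 0.04045 → ((0.1922+0.055)/1.055)^2.4 ≈ 0.03071
  L2 = 0.2126×0.33716 + 0.7152×0.18116 + 0.0722×0.03071 ≈ 0.20347
Lighter = 0.20347, Darker = 0.14112
Ratio = (L_lighter + 0.05) / (L_darker + 0.05)
Ratio = (0.20347 + 0.05) / (0.14112 + 0.05) = 0.25347 / 0.19112 ≈ 1.3262
Ratio ≈ 1.33:1


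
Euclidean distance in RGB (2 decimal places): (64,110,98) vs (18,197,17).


d = √[(R₁-R₂)² + (G₁-G₂)² + (B₁-B₂)²]
d = √[(64-18)² + (110-197)² + (98-17)²]
d = √[2116 + 7569 + 6561]
d = √16246
d ≈ 127.46


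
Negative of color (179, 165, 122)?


Invert: (255-R, 255-G, 255-B)
R: 255-179 = 76
G: 255-165 = 90
B: 255-122 = 133
= RGB(76, 90, 133)


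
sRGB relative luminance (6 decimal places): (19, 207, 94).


Linearize each channel (sRGB transfer function): c = v/255; c_lin = c/12.92 if c ≤ 0.04045, else ((c+0.055)/1.055)^2.4
  R: 19/255 ≈ 0.074510 > 0.04045 → ((0.074510+0.055)/1.055)^2.4 ≈ 0.006512
  G: 207/255 ≈ 0.811765 > 0.04045 → ((0.811765+0.055)/1.055)^2.4 ≈ 0.623960
  B: 94/255 ≈ 0.368627 > 0.04045 → ((0.368627+0.055)/1.055)^2.4 ≈ 0.111932
R_lin = 0.006512, G_lin = 0.623960, B_lin = 0.111932
L = 0.2126×R + 0.7152×G + 0.0722×B
L = 0.2126×0.006512 + 0.7152×0.623960 + 0.0722×0.111932
L ≈ 0.455722


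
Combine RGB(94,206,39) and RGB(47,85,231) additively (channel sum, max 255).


Additive: each channel = min(255, C₁+C₂)
R: 94+47 = 141 → 141
G: 206+85 = 291 → 255
B: 39+231 = 270 → 255
= RGB(141, 255, 255)


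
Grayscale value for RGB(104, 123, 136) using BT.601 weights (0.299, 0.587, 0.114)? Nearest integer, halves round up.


Gray = 0.299×R + 0.587×G + 0.114×B
Gray = 0.299×104 + 0.587×123 + 0.114×136
Gray = 31.096 + 72.201 + 15.504
Gray = 118.801 → round half up → 119
Gray = 119


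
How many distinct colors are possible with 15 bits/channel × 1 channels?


Total bits = 15 bits/channel × 1 channels = 15 bits
Distinct colors = 2^15
= 32,768 colors


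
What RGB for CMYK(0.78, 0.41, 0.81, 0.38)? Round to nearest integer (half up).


R = 255 × (1-C) × (1-K) = 255 × 0.22 × 0.62 = 34.782 → 35
G = 255 × (1-M) × (1-K) = 255 × 0.59 × 0.62 = 93.279 → 93
B = 255 × (1-Y) × (1-K) = 255 × 0.19 × 0.62 = 30.039 → 30
= RGB(35, 93, 30)


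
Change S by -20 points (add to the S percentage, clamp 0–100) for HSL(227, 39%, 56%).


Original S = 39%
Adjustment = -20 percentage points
New S = 39 + (-20) = 19
Clamp to [0, 100] → 19
= HSL(227°, 19%, 56%)


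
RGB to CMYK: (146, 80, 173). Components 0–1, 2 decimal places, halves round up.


R'=146/255≈0.5725, G'=80/255≈0.3137, B'=173/255≈0.6784
K = 1 - max(R',G',B') = 1 - 173/255 = 82/255 = 0.32156… → 0.32
(1-R'-K)/(1-K) simplifies to (max-R)/max with max = 173:
C = (173-146)/173 = 27/173 = 0.15606… → 0.16
M = (173-80)/173 = 93/173 = 0.53757… → 0.54
Y = (173-173)/173 = 0/173 = 0 → 0.00
= CMYK(0.16, 0.54, 0.00, 0.32)


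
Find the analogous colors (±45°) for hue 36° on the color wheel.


Base hue: 36°
Left analog: (36 - 45) mod 360 = 351°
Right analog: (36 + 45) mod 360 = 81°
Analogous hues = 351° and 81°


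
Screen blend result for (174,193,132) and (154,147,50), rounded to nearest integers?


Screen: C = 255 - (255-A)×(255-B)/255, rounded to nearest integer
R: 255 - (255-174)×(255-154)/255 = 255 - 8181/255 ≈ 255 - 32.082 = 222.918 → 223
G: 255 - (255-193)×(255-147)/255 = 255 - 6696/255 ≈ 255 - 26.259 = 228.741 → 229
B: 255 - (255-132)×(255-50)/255 = 255 - 25215/255 ≈ 255 - 98.882 = 156.118 → 156
= RGB(223, 229, 156)


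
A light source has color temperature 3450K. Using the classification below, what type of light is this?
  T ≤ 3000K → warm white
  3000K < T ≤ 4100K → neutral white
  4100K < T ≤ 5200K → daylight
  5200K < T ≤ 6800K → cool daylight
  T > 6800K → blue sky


Temperature: 3450K
3000K < 3450K ≤ 4100K → neutral white
Classification: neutral white


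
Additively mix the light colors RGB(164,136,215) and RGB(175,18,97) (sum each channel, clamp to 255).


Additive: each channel = min(255, C₁+C₂)
R: 164+175 = 339 → 255
G: 136+18 = 154 → 154
B: 215+97 = 312 → 255
= RGB(255, 154, 255)


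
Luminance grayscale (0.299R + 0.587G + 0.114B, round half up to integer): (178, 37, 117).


Gray = 0.299×R + 0.587×G + 0.114×B
Gray = 0.299×178 + 0.587×37 + 0.114×117
Gray = 53.222 + 21.719 + 13.338
Gray = 88.279 → round half up → 88
Gray = 88


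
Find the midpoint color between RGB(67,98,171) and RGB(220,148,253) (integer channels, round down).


Midpoint: each channel = ⌊(C₁+C₂)/2⌋
R: ⌊(67+220)/2⌋ = 143
G: ⌊(98+148)/2⌋ = 123
B: ⌊(171+253)/2⌋ = 212
= RGB(143, 123, 212)


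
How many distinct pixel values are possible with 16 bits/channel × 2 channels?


Total bits = 16 bits/channel × 2 channels = 32 bits
Distinct pixel values = 2^32
= 4,294,967,296 pixel values


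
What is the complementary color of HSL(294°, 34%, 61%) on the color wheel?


Complement = opposite side of color wheel = hue + 180°
H' = (294 + 180) mod 360 = 114°
S and L unchanged.
= HSL(114°, 34%, 61%)


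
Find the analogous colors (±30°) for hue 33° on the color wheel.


Base hue: 33°
Left analog: (33 - 30) mod 360 = 3°
Right analog: (33 + 30) mod 360 = 63°
Analogous hues = 3° and 63°


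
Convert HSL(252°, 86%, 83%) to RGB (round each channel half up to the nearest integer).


H=252°, S=0.86, L=0.83
C = (1-|2L-1|)×S = (1-|0.66|)×0.86 = 0.2924
H' = H/60 = 252/60 ≈ 4.2000; X = C×(1-|H' mod 2 - 1|) = 0.05848
m = L - C/2 = 0.83 - 0.1462 = 0.6838
Sector ⌊H'⌋ = 4 → (R',G',B') = (0.05848, 0.0, 0.2924)
RGB = ((R'+m)×255, (G'+m)×255, (B'+m)×255) = (189.2814, 174.369, 248.931)
Round half up → RGB(189, 174, 249)


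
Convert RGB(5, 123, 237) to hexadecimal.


R = 5 → 05 (hex)
G = 123 → 7B (hex)
B = 237 → ED (hex)
Hex = #057BED


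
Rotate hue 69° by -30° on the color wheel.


New hue = (H + rotation) mod 360
New hue = (69 -30) mod 360
= 39 mod 360
= 39°


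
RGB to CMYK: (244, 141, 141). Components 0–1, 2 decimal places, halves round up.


R'=244/255≈0.9569, G'=141/255≈0.5529, B'=141/255≈0.5529
K = 1 - max(R',G',B') = 1 - 244/255 = 11/255 = 0.04313… → 0.04
(1-R'-K)/(1-K) simplifies to (max-R)/max with max = 244:
C = (244-244)/244 = 0/244 = 0 → 0.00
M = (244-141)/244 = 103/244 = 0.42213… → 0.42
Y = (244-141)/244 = 103/244 = 0.42213… → 0.42
= CMYK(0.00, 0.42, 0.42, 0.04)


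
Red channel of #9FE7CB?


Color: #9FE7CB
R = 9F = 159
G = E7 = 231
B = CB = 203
Red = 159


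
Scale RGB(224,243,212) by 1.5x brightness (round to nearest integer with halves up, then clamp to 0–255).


Multiply each channel by 1.5, round half up, clamp to [0, 255]
R: 224×1.5 = 336 → clamp → 255
G: 243×1.5 = 364.5 → round → 365 → clamp → 255
B: 212×1.5 = 318 → clamp → 255
= RGB(255, 255, 255)


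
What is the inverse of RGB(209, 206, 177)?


Invert: (255-R, 255-G, 255-B)
R: 255-209 = 46
G: 255-206 = 49
B: 255-177 = 78
= RGB(46, 49, 78)


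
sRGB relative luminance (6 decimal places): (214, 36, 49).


Linearize each channel (sRGB transfer function): c = v/255; c_lin = c/12.92 if c ≤ 0.04045, else ((c+0.055)/1.055)^2.4
  R: 214/255 ≈ 0.839216 > 0.04045 → ((0.839216+0.055)/1.055)^2.4 ≈ 0.672443
  G: 36/255 ≈ 0.141176 > 0.04045 → ((0.141176+0.055)/1.055)^2.4 ≈ 0.017642
  B: 49/255 ≈ 0.192157 > 0.04045 → ((0.192157+0.055)/1.055)^2.4 ≈ 0.030713
R_lin = 0.672443, G_lin = 0.017642, B_lin = 0.030713
L = 0.2126×R + 0.7152×G + 0.0722×B
L = 0.2126×0.672443 + 0.7152×0.017642 + 0.0722×0.030713
L ≈ 0.157796


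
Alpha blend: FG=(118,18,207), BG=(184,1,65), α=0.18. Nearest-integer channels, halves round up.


C = α×F + (1-α)×B, with 1-α = 0.82
R: 0.18×118 + 0.82×184 = 21.24 + 150.88 = 172.12 → 172
G: 0.18×18 + 0.82×1 = 3.24 + 0.82 = 4.06 → 4
B: 0.18×207 + 0.82×65 = 37.26 + 53.30 = 90.56 → 91
= RGB(172, 4, 91)


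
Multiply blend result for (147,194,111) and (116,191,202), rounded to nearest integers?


Multiply: C = A×B/255, rounded to nearest integer
R: 147×116/255 = 17052/255 ≈ 66.871 → 67
G: 194×191/255 = 37054/255 ≈ 145.310 → 145
B: 111×202/255 = 22422/255 ≈ 87.929 → 88
= RGB(67, 145, 88)


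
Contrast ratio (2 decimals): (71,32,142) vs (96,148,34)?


Linearize each sRGB channel c=v/255: c/12.92 if c ≤ 0.04045 else ((c+0.055)/1.055)^2.4
L = 0.2126×R_lin + 0.7152×G_lin + 0.0722×B_lin
Color 1 (71,32,142):
  R=71: 71/255≈0.2784 > 0.04045 → ((0.2784+0.055)/1.055)^2.4 ≈ 0.06301
  G=32: 32/255≈0.1255 > 0.04045 → ((0.1255+0.055)/1.055)^2.4 ≈ 0.01444
  B=142: 142/255≈0.5569 > 0.04045 → ((0.5569+0.055)/1.055)^2.4 ≈ 0.27050
  L1 = 0.2126×0.06301 + 0.7152×0.01444 + 0.0722×0.27050 ≈ 0.04326
Color 2 (96,148,34):
  R=96: 96/255≈0.3765 > 0.04045 → ((0.3765+0.055)/1.055)^2.4 ≈ 0.11697
  G=148: 148/255≈0.5804 > 0.04045 → ((0.5804+0.055)/1.055)^2.4 ≈ 0.29614
  B=34: 34/255≈0.1333 > 0.04045 → ((0.1333+0.055)/1.055)^2.4 ≈ 0.01600
  L2 = 0.2126×0.11697 + 0.7152×0.29614 + 0.0722×0.01600 ≈ 0.23782
Lighter = 0.23782, Darker = 0.04326
Ratio = (L_lighter + 0.05) / (L_darker + 0.05)
Ratio = (0.23782 + 0.05) / (0.04326 + 0.05) = 0.28782 / 0.09326 ≈ 3.0864
Ratio ≈ 3.09:1


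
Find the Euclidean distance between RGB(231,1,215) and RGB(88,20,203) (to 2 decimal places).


d = √[(R₁-R₂)² + (G₁-G₂)² + (B₁-B₂)²]
d = √[(231-88)² + (1-20)² + (215-203)²]
d = √[20449 + 361 + 144]
d = √20954
d ≈ 144.75


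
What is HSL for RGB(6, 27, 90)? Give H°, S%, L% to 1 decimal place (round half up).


Normalize: R'=6/255≈0.0235, G'=27/255≈0.1059, B'=90/255≈0.3529
Max=90/255, Min=6/255, Δ=Max-Min=84/255
L = (Max+Min)/2 = (90+6)/510 = 96/510 = 0.18823… → L = 18.8%
L ≤ 0.5 → S = Δ/(Max+Min) = 84/(90+6) = 84/96 = 0.875 → S = 87.5%
(the 1/255 factors cancel in S and H, so raw channel differences can be used)
Max is B' → H = 60 × ((R-G)/Δ + 4) = 60 × ((6-27)/84 + 4)
  -21/84 + 4 = -0.25 + 4 = 3.75
  H = 60 × 3.75 = 225° → H = 225.0°
= HSL(225.0°, 87.5%, 18.8%)


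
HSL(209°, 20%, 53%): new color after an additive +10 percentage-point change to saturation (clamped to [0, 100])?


Original S = 20%
Adjustment = +10 percentage points
New S = 20 + (10) = 30
Clamp to [0, 100] → 30
= HSL(209°, 30%, 53%)


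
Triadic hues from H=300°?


Triadic: equally spaced at 120° intervals
H1 = 300°
H2 = (300 + 120) mod 360 = 60°
H3 = (300 + 240) mod 360 = 180°
Triadic = 300°, 60°, 180°


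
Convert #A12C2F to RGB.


A1 → 161 (R)
2C → 44 (G)
2F → 47 (B)
= RGB(161, 44, 47)


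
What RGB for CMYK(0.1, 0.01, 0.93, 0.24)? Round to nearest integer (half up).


R = 255 × (1-C) × (1-K) = 255 × 0.90 × 0.76 = 174.42 → 174
G = 255 × (1-M) × (1-K) = 255 × 0.99 × 0.76 = 191.862 → 192
B = 255 × (1-Y) × (1-K) = 255 × 0.07 × 0.76 = 13.566 → 14
= RGB(174, 192, 14)


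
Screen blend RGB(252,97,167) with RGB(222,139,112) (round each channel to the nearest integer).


Screen: C = 255 - (255-A)×(255-B)/255, rounded to nearest integer
R: 255 - (255-252)×(255-222)/255 = 255 - 99/255 ≈ 255 - 0.388 = 254.612 → 255
G: 255 - (255-97)×(255-139)/255 = 255 - 18328/255 ≈ 255 - 71.875 = 183.125 → 183
B: 255 - (255-167)×(255-112)/255 = 255 - 12584/255 ≈ 255 - 49.349 = 205.651 → 206
= RGB(255, 183, 206)


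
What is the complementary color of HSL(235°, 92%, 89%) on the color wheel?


Complement = opposite side of color wheel = hue + 180°
H' = (235 + 180) mod 360 = 55°
S and L unchanged.
= HSL(55°, 92%, 89%)


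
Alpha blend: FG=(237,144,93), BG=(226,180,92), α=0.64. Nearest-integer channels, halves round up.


C = α×F + (1-α)×B, with 1-α = 0.36
R: 0.64×237 + 0.36×226 = 151.68 + 81.36 = 233.04 → 233
G: 0.64×144 + 0.36×180 = 92.16 + 64.80 = 156.96 → 157
B: 0.64×93 + 0.36×92 = 59.52 + 33.12 = 92.64 → 93
= RGB(233, 157, 93)


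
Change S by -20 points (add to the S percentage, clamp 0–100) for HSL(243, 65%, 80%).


Original S = 65%
Adjustment = -20 percentage points
New S = 65 + (-20) = 45
Clamp to [0, 100] → 45
= HSL(243°, 45%, 80%)


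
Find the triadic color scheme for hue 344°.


Triadic: equally spaced at 120° intervals
H1 = 344°
H2 = (344 + 120) mod 360 = 104°
H3 = (344 + 240) mod 360 = 224°
Triadic = 344°, 104°, 224°


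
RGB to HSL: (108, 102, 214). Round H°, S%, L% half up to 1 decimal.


Normalize: R'=108/255≈0.4235, G'=102/255≈0.4000, B'=214/255≈0.8392
Max=214/255, Min=102/255, Δ=Max-Min=112/255
L = (Max+Min)/2 = (214+102)/510 = 316/510 = 0.61960… → L = 62.0%
L > 0.5 → S = Δ/(2-Max-Min) = 112/(510-214-102) = 112/194 = 0.57731… → S = 57.7%
(the 1/255 factors cancel in S and H, so raw channel differences can be used)
Max is B' → H = 60 × ((R-G)/Δ + 4) = 60 × ((108-102)/112 + 4)
  6/112 + 4 = 0.0535… + 4 = 4.0535…
  H = 60 × 4.0535… = 243.214…° → H = 243.2°
= HSL(243.2°, 57.7%, 62.0%)


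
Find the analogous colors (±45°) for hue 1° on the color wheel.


Base hue: 1°
Left analog: (1 - 45) mod 360 = 316°
Right analog: (1 + 45) mod 360 = 46°
Analogous hues = 316° and 46°


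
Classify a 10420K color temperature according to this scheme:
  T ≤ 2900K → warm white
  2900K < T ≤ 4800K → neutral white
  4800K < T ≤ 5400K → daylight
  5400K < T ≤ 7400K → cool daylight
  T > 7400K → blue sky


Temperature: 10420K
10420K > 7400K → blue sky
Classification: blue sky


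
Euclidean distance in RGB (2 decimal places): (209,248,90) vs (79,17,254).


d = √[(R₁-R₂)² + (G₁-G₂)² + (B₁-B₂)²]
d = √[(209-79)² + (248-17)² + (90-254)²]
d = √[16900 + 53361 + 26896]
d = √97157
d ≈ 311.70


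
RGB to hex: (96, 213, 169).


R = 96 → 60 (hex)
G = 213 → D5 (hex)
B = 169 → A9 (hex)
Hex = #60D5A9


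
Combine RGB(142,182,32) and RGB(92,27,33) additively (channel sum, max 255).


Additive: each channel = min(255, C₁+C₂)
R: 142+92 = 234 → 234
G: 182+27 = 209 → 209
B: 32+33 = 65 → 65
= RGB(234, 209, 65)


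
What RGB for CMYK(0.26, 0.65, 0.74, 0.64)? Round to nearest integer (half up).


R = 255 × (1-C) × (1-K) = 255 × 0.74 × 0.36 = 67.932 → 68
G = 255 × (1-M) × (1-K) = 255 × 0.35 × 0.36 = 32.13 → 32
B = 255 × (1-Y) × (1-K) = 255 × 0.26 × 0.36 = 23.868 → 24
= RGB(68, 32, 24)


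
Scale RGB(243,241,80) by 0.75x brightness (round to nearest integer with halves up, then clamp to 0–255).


Multiply each channel by 0.75, round half up, clamp to [0, 255]
R: 243×0.75 = 182.25 → round → 182
G: 241×0.75 = 180.75 → round → 181
B: 80×0.75 = 60
= RGB(182, 181, 60)


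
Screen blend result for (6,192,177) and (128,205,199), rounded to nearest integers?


Screen: C = 255 - (255-A)×(255-B)/255, rounded to nearest integer
R: 255 - (255-6)×(255-128)/255 = 255 - 31623/255 ≈ 255 - 124.012 = 130.988 → 131
G: 255 - (255-192)×(255-205)/255 = 255 - 3150/255 ≈ 255 - 12.353 = 242.647 → 243
B: 255 - (255-177)×(255-199)/255 = 255 - 4368/255 ≈ 255 - 17.129 = 237.871 → 238
= RGB(131, 243, 238)


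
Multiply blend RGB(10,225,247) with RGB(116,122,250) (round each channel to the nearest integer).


Multiply: C = A×B/255, rounded to nearest integer
R: 10×116/255 = 1160/255 ≈ 4.549 → 5
G: 225×122/255 = 27450/255 ≈ 107.647 → 108
B: 247×250/255 = 61750/255 ≈ 242.157 → 242
= RGB(5, 108, 242)


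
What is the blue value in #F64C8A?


Color: #F64C8A
R = F6 = 246
G = 4C = 76
B = 8A = 138
Blue = 138


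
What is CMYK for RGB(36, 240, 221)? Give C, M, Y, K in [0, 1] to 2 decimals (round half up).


R'=36/255≈0.1412, G'=240/255≈0.9412, B'=221/255≈0.8667
K = 1 - max(R',G',B') = 1 - 240/255 = 15/255 = 0.05882… → 0.06
(1-R'-K)/(1-K) simplifies to (max-R)/max with max = 240:
C = (240-36)/240 = 204/240 = 0.85 → 0.85
M = (240-240)/240 = 0/240 = 0 → 0.00
Y = (240-221)/240 = 19/240 = 0.07916… → 0.08
= CMYK(0.85, 0.00, 0.08, 0.06)


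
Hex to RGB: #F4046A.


F4 → 244 (R)
04 → 4 (G)
6A → 106 (B)
= RGB(244, 4, 106)


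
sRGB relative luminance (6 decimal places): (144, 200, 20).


Linearize each channel (sRGB transfer function): c = v/255; c_lin = c/12.92 if c ≤ 0.04045, else ((c+0.055)/1.055)^2.4
  R: 144/255 ≈ 0.564706 > 0.04045 → ((0.564706+0.055)/1.055)^2.4 ≈ 0.278894
  G: 200/255 ≈ 0.784314 > 0.04045 → ((0.784314+0.055)/1.055)^2.4 ≈ 0.577580
  B: 20/255 ≈ 0.078431 > 0.04045 → ((0.078431+0.055)/1.055)^2.4 ≈ 0.006995
R_lin = 0.278894, G_lin = 0.577580, B_lin = 0.006995
L = 0.2126×R + 0.7152×G + 0.0722×B
L = 0.2126×0.278894 + 0.7152×0.577580 + 0.0722×0.006995
L ≈ 0.472884


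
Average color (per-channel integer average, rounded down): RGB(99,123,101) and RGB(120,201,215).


Midpoint: each channel = ⌊(C₁+C₂)/2⌋
R: ⌊(99+120)/2⌋ = 109
G: ⌊(123+201)/2⌋ = 162
B: ⌊(101+215)/2⌋ = 158
= RGB(109, 162, 158)


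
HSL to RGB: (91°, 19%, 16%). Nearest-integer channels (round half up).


H=91°, S=0.19, L=0.16
C = (1-|2L-1|)×S = (1-|-0.68|)×0.19 = 0.0608
H' = H/60 = 91/60 ≈ 1.5167; X = C×(1-|H' mod 2 - 1|) ≈ 0.0294
m = L - C/2 = 0.16 - 0.0304 = 0.1296
Sector ⌊H'⌋ = 1 → (R',G',B') = (≈0.0294, 0.0608, 0.0)
RGB = ((R'+m)×255, (G'+m)×255, (B'+m)×255) = (40.5416, 48.552, 33.048)
Round half up → RGB(41, 49, 33)


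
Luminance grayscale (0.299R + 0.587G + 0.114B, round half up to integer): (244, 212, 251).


Gray = 0.299×R + 0.587×G + 0.114×B
Gray = 0.299×244 + 0.587×212 + 0.114×251
Gray = 72.956 + 124.444 + 28.614
Gray = 226.014 → round half up → 226
Gray = 226


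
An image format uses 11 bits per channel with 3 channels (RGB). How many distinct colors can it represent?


Total bits = 11 bits/channel × 3 channels = 33 bits
Distinct colors = 2^33
= 8,589,934,592 colors


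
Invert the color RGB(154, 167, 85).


Invert: (255-R, 255-G, 255-B)
R: 255-154 = 101
G: 255-167 = 88
B: 255-85 = 170
= RGB(101, 88, 170)


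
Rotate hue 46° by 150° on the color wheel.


New hue = (H + rotation) mod 360
New hue = (46 + 150) mod 360
= 196 mod 360
= 196°


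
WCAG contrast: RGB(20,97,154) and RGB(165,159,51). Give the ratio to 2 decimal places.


Linearize each sRGB channel c=v/255: c/12.92 if c ≤ 0.04045 else ((c+0.055)/1.055)^2.4
L = 0.2126×R_lin + 0.7152×G_lin + 0.0722×B_lin
Color 1 (20,97,154):
  R=20: 20/255≈0.0784 > 0.04045 → ((0.0784+0.055)/1.055)^2.4 ≈ 0.00700
  G=97: 97/255≈0.3804 > 0.04045 → ((0.3804+0.055)/1.055)^2.4 ≈ 0.11954
  B=154: 154/255≈0.6039 > 0.04045 → ((0.6039+0.055)/1.055)^2.4 ≈ 0.32314
  L1 = 0.2126×0.00700 + 0.7152×0.11954 + 0.0722×0.32314 ≈ 0.11031
Color 2 (165,159,51):
  R=165: 165/255≈0.6471 > 0.04045 → ((0.6471+0.055)/1.055)^2.4 ≈ 0.37626
  G=159: 159/255≈0.6235 > 0.04045 → ((0.6235+0.055)/1.055)^2.4 ≈ 0.34670
  B=51: 51/255≈0.2000 > 0.04045 → ((0.2000+0.055)/1.055)^2.4 ≈ 0.03310
  L2 = 0.2126×0.37626 + 0.7152×0.34670 + 0.0722×0.03310 ≈ 0.33035
Lighter = 0.33035, Darker = 0.11031
Ratio = (L_lighter + 0.05) / (L_darker + 0.05)
Ratio = (0.33035 + 0.05) / (0.11031 + 0.05) = 0.38035 / 0.16031 ≈ 2.3725
Ratio ≈ 2.37:1


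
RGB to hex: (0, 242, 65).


R = 0 → 00 (hex)
G = 242 → F2 (hex)
B = 65 → 41 (hex)
Hex = #00F241


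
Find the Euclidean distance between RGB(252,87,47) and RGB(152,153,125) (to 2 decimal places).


d = √[(R₁-R₂)² + (G₁-G₂)² + (B₁-B₂)²]
d = √[(252-152)² + (87-153)² + (47-125)²]
d = √[10000 + 4356 + 6084]
d = √20440
d ≈ 142.97


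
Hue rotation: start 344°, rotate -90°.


New hue = (H + rotation) mod 360
New hue = (344 -90) mod 360
= 254 mod 360
= 254°


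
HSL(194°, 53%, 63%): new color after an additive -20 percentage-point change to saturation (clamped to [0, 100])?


Original S = 53%
Adjustment = -20 percentage points
New S = 53 + (-20) = 33
Clamp to [0, 100] → 33
= HSL(194°, 33%, 63%)


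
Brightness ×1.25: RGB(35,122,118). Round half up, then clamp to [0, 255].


Multiply each channel by 1.25, round half up, clamp to [0, 255]
R: 35×1.25 = 43.75 → round → 44
G: 122×1.25 = 152.5 → round → 153
B: 118×1.25 = 147.5 → round → 148
= RGB(44, 153, 148)


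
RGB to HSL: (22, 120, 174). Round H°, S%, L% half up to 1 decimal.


Normalize: R'=22/255≈0.0863, G'=120/255≈0.4706, B'=174/255≈0.6824
Max=174/255, Min=22/255, Δ=Max-Min=152/255
L = (Max+Min)/2 = (174+22)/510 = 196/510 = 0.38431… → L = 38.4%
L ≤ 0.5 → S = Δ/(Max+Min) = 152/(174+22) = 152/196 = 0.77551… → S = 77.6%
(the 1/255 factors cancel in S and H, so raw channel differences can be used)
Max is B' → H = 60 × ((R-G)/Δ + 4) = 60 × ((22-120)/152 + 4)
  -98/152 + 4 = -0.6447… + 4 = 3.3552…
  H = 60 × 3.3552… = 201.315…° → H = 201.3°
= HSL(201.3°, 77.6%, 38.4%)


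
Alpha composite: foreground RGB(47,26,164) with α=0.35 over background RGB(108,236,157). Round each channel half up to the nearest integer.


C = α×F + (1-α)×B, with 1-α = 0.65
R: 0.35×47 + 0.65×108 = 16.45 + 70.20 = 86.65 → 87
G: 0.35×26 + 0.65×236 = 9.10 + 153.40 = 162.50 → 163
B: 0.35×164 + 0.65×157 = 57.40 + 102.05 = 159.45 → 159
= RGB(87, 163, 159)


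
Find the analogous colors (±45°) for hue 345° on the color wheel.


Base hue: 345°
Left analog: (345 - 45) mod 360 = 300°
Right analog: (345 + 45) mod 360 = 30°
Analogous hues = 300° and 30°


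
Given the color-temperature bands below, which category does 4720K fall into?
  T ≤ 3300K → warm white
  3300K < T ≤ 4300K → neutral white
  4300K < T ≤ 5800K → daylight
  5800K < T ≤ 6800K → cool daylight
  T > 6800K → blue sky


Temperature: 4720K
4300K < 4720K ≤ 5800K → daylight
Classification: daylight


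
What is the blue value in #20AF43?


Color: #20AF43
R = 20 = 32
G = AF = 175
B = 43 = 67
Blue = 67


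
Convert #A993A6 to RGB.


A9 → 169 (R)
93 → 147 (G)
A6 → 166 (B)
= RGB(169, 147, 166)


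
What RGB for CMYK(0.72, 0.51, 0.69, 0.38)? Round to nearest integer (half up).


R = 255 × (1-C) × (1-K) = 255 × 0.28 × 0.62 = 44.268 → 44
G = 255 × (1-M) × (1-K) = 255 × 0.49 × 0.62 = 77.469 → 77
B = 255 × (1-Y) × (1-K) = 255 × 0.31 × 0.62 = 49.011 → 49
= RGB(44, 77, 49)


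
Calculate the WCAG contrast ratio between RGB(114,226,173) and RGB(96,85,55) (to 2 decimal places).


Linearize each sRGB channel c=v/255: c/12.92 if c ≤ 0.04045 else ((c+0.055)/1.055)^2.4
L = 0.2126×R_lin + 0.7152×G_lin + 0.0722×B_lin
Color 1 (114,226,173):
  R=114: 114/255≈0.4471 > 0.04045 → ((0.4471+0.055)/1.055)^2.4 ≈ 0.16827
  G=226: 226/255≈0.8863 > 0.04045 → ((0.8863+0.055)/1.055)^2.4 ≈ 0.76052
  B=173: 173/255≈0.6784 > 0.04045 → ((0.6784+0.055)/1.055)^2.4 ≈ 0.41789
  L1 = 0.2126×0.16827 + 0.7152×0.76052 + 0.0722×0.41789 ≈ 0.60987
Color 2 (96,85,55):
  R=96: 96/255≈0.3765 > 0.04045 → ((0.3765+0.055)/1.055)^2.4 ≈ 0.11697
  G=85: 85/255≈0.3333 > 0.04045 → ((0.3333+0.055)/1.055)^2.4 ≈ 0.09084
  B=55: 55/255≈0.2157 > 0.04045 → ((0.2157+0.055)/1.055)^2.4 ≈ 0.03820
  L2 = 0.2126×0.11697 + 0.7152×0.09084 + 0.0722×0.03820 ≈ 0.09260
Lighter = 0.60987, Darker = 0.09260
Ratio = (L_lighter + 0.05) / (L_darker + 0.05)
Ratio = (0.60987 + 0.05) / (0.09260 + 0.05) = 0.65987 / 0.14260 ≈ 4.6276
Ratio ≈ 4.63:1


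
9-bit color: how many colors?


Colors = 2^bits = 2^9
= 512 colors


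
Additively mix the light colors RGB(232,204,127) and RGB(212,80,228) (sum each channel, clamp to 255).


Additive: each channel = min(255, C₁+C₂)
R: 232+212 = 444 → 255
G: 204+80 = 284 → 255
B: 127+228 = 355 → 255
= RGB(255, 255, 255)


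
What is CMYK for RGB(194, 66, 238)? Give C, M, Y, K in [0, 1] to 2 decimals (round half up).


R'=194/255≈0.7608, G'=66/255≈0.2588, B'=238/255≈0.9333
K = 1 - max(R',G',B') = 1 - 238/255 = 17/255 = 0.06666… → 0.07
(1-R'-K)/(1-K) simplifies to (max-R)/max with max = 238:
C = (238-194)/238 = 44/238 = 0.18487… → 0.18
M = (238-66)/238 = 172/238 = 0.72268… → 0.72
Y = (238-238)/238 = 0/238 = 0 → 0.00
= CMYK(0.18, 0.72, 0.00, 0.07)


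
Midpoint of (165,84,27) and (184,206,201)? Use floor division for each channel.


Midpoint: each channel = ⌊(C₁+C₂)/2⌋
R: ⌊(165+184)/2⌋ = 174
G: ⌊(84+206)/2⌋ = 145
B: ⌊(27+201)/2⌋ = 114
= RGB(174, 145, 114)


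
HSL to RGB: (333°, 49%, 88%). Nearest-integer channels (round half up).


H=333°, S=0.49, L=0.88
C = (1-|2L-1|)×S = (1-|0.76|)×0.49 = 0.1176
H' = H/60 = 333/60 ≈ 5.5500; X = C×(1-|H' mod 2 - 1|) = 0.05292
m = L - C/2 = 0.88 - 0.0588 = 0.8212
Sector ⌊H'⌋ = 5 → (R',G',B') = (0.1176, 0.0, 0.05292)
RGB = ((R'+m)×255, (G'+m)×255, (B'+m)×255) = (239.394, 209.406, 222.9006)
Round half up → RGB(239, 209, 223)


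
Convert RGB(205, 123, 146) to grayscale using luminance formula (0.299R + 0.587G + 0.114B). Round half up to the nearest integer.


Gray = 0.299×R + 0.587×G + 0.114×B
Gray = 0.299×205 + 0.587×123 + 0.114×146
Gray = 61.295 + 72.201 + 16.644
Gray = 150.140 → round half up → 150
Gray = 150


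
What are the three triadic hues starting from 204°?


Triadic: equally spaced at 120° intervals
H1 = 204°
H2 = (204 + 120) mod 360 = 324°
H3 = (204 + 240) mod 360 = 84°
Triadic = 204°, 324°, 84°


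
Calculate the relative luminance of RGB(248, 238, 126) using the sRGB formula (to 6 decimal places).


Linearize each channel (sRGB transfer function): c = v/255; c_lin = c/12.92 if c ≤ 0.04045, else ((c+0.055)/1.055)^2.4
  R: 248/255 ≈ 0.972549 > 0.04045 → ((0.972549+0.055)/1.055)^2.4 ≈ 0.938686
  G: 238/255 ≈ 0.933333 > 0.04045 → ((0.933333+0.055)/1.055)^2.4 ≈ 0.854993
  B: 126/255 ≈ 0.494118 > 0.04045 → ((0.494118+0.055)/1.055)^2.4 ≈ 0.208637
R_lin = 0.938686, G_lin = 0.854993, B_lin = 0.208637
L = 0.2126×R + 0.7152×G + 0.0722×B
L = 0.2126×0.938686 + 0.7152×0.854993 + 0.0722×0.208637
L ≈ 0.826119


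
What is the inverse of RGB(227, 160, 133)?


Invert: (255-R, 255-G, 255-B)
R: 255-227 = 28
G: 255-160 = 95
B: 255-133 = 122
= RGB(28, 95, 122)


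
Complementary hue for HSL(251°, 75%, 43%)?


Complement = opposite side of color wheel = hue + 180°
H' = (251 + 180) mod 360 = 71°
S and L unchanged.
= HSL(71°, 75%, 43%)


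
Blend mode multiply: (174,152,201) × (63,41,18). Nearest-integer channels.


Multiply: C = A×B/255, rounded to nearest integer
R: 174×63/255 = 10962/255 ≈ 42.988 → 43
G: 152×41/255 = 6232/255 ≈ 24.439 → 24
B: 201×18/255 = 3618/255 ≈ 14.188 → 14
= RGB(43, 24, 14)


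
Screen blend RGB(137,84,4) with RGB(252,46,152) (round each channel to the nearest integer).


Screen: C = 255 - (255-A)×(255-B)/255, rounded to nearest integer
R: 255 - (255-137)×(255-252)/255 = 255 - 354/255 ≈ 255 - 1.388 = 253.612 → 254
G: 255 - (255-84)×(255-46)/255 = 255 - 35739/255 ≈ 255 - 140.153 = 114.847 → 115
B: 255 - (255-4)×(255-152)/255 = 255 - 25853/255 ≈ 255 - 101.384 = 153.616 → 154
= RGB(254, 115, 154)


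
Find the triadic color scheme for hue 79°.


Triadic: equally spaced at 120° intervals
H1 = 79°
H2 = (79 + 120) mod 360 = 199°
H3 = (79 + 240) mod 360 = 319°
Triadic = 79°, 199°, 319°


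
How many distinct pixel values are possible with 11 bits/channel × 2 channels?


Total bits = 11 bits/channel × 2 channels = 22 bits
Distinct pixel values = 2^22
= 4,194,304 pixel values


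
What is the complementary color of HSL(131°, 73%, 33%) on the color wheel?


Complement = opposite side of color wheel = hue + 180°
H' = (131 + 180) mod 360 = 311°
S and L unchanged.
= HSL(311°, 73%, 33%)


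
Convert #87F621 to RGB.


87 → 135 (R)
F6 → 246 (G)
21 → 33 (B)
= RGB(135, 246, 33)


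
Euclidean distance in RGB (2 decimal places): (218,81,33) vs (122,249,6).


d = √[(R₁-R₂)² + (G₁-G₂)² + (B₁-B₂)²]
d = √[(218-122)² + (81-249)² + (33-6)²]
d = √[9216 + 28224 + 729]
d = √38169
d ≈ 195.37


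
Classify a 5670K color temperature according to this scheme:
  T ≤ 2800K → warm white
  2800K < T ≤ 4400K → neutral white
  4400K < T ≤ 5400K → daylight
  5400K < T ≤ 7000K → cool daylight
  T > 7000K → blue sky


Temperature: 5670K
5400K < 5670K ≤ 7000K → cool daylight
Classification: cool daylight


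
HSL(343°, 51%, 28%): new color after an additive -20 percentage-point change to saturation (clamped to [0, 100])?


Original S = 51%
Adjustment = -20 percentage points
New S = 51 + (-20) = 31
Clamp to [0, 100] → 31
= HSL(343°, 31%, 28%)


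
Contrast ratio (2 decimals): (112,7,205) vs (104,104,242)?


Linearize each sRGB channel c=v/255: c/12.92 if c ≤ 0.04045 else ((c+0.055)/1.055)^2.4
L = 0.2126×R_lin + 0.7152×G_lin + 0.0722×B_lin
Color 1 (112,7,205):
  R=112: 112/255≈0.4392 > 0.04045 → ((0.4392+0.055)/1.055)^2.4 ≈ 0.16203
  G=7: 7/255≈0.0275 ≤ 0.04045 → 0.0275/12.92 ≈ 0.00212
  B=205: 205/255≈0.8039 > 0.04045 → ((0.8039+0.055)/1.055)^2.4 ≈ 0.61050
  L1 = 0.2126×0.16203 + 0.7152×0.00212 + 0.0722×0.61050 ≈ 0.08004
Color 2 (104,104,242):
  R=104: 104/255≈0.4078 > 0.04045 → ((0.4078+0.055)/1.055)^2.4 ≈ 0.13843
  G=104: 104/255≈0.4078 > 0.04045 → ((0.4078+0.055)/1.055)^2.4 ≈ 0.13843
  B=242: 242/255≈0.9490 > 0.04045 → ((0.9490+0.055)/1.055)^2.4 ≈ 0.88792
  L2 = 0.2126×0.13843 + 0.7152×0.13843 + 0.0722×0.88792 ≈ 0.19254
Lighter = 0.19254, Darker = 0.08004
Ratio = (L_lighter + 0.05) / (L_darker + 0.05)
Ratio = (0.19254 + 0.05) / (0.08004 + 0.05) = 0.24254 / 0.13004 ≈ 1.8651
Ratio ≈ 1.87:1


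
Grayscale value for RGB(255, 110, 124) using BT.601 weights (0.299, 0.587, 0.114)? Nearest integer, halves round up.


Gray = 0.299×R + 0.587×G + 0.114×B
Gray = 0.299×255 + 0.587×110 + 0.114×124
Gray = 76.245 + 64.570 + 14.136
Gray = 154.951 → round half up → 155
Gray = 155


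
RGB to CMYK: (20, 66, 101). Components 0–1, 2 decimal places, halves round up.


R'=20/255≈0.0784, G'=66/255≈0.2588, B'=101/255≈0.3961
K = 1 - max(R',G',B') = 1 - 101/255 = 154/255 = 0.60392… → 0.60
(1-R'-K)/(1-K) simplifies to (max-R)/max with max = 101:
C = (101-20)/101 = 81/101 = 0.80198… → 0.80
M = (101-66)/101 = 35/101 = 0.34653… → 0.35
Y = (101-101)/101 = 0/101 = 0 → 0.00
= CMYK(0.80, 0.35, 0.00, 0.60)


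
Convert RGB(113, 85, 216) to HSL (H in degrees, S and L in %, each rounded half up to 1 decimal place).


Normalize: R'=113/255≈0.4431, G'=85/255≈0.3333, B'=216/255≈0.8471
Max=216/255, Min=85/255, Δ=Max-Min=131/255
L = (Max+Min)/2 = (216+85)/510 = 301/510 = 0.59019… → L = 59.0%
L > 0.5 → S = Δ/(2-Max-Min) = 131/(510-216-85) = 131/209 = 0.62679… → S = 62.7%
(the 1/255 factors cancel in S and H, so raw channel differences can be used)
Max is B' → H = 60 × ((R-G)/Δ + 4) = 60 × ((113-85)/131 + 4)
  28/131 + 4 = 0.2137… + 4 = 4.2137…
  H = 60 × 4.2137… = 252.824…° → H = 252.8°
= HSL(252.8°, 62.7%, 59.0%)


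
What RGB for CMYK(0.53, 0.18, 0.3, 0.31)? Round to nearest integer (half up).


R = 255 × (1-C) × (1-K) = 255 × 0.47 × 0.69 = 82.6965 → 83
G = 255 × (1-M) × (1-K) = 255 × 0.82 × 0.69 = 144.279 → 144
B = 255 × (1-Y) × (1-K) = 255 × 0.70 × 0.69 = 123.165 → 123
= RGB(83, 144, 123)


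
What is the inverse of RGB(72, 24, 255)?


Invert: (255-R, 255-G, 255-B)
R: 255-72 = 183
G: 255-24 = 231
B: 255-255 = 0
= RGB(183, 231, 0)


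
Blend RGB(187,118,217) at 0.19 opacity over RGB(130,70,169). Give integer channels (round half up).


C = α×F + (1-α)×B, with 1-α = 0.81
R: 0.19×187 + 0.81×130 = 35.53 + 105.30 = 140.83 → 141
G: 0.19×118 + 0.81×70 = 22.42 + 56.70 = 79.12 → 79
B: 0.19×217 + 0.81×169 = 41.23 + 136.89 = 178.12 → 178
= RGB(141, 79, 178)


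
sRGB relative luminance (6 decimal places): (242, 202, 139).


Linearize each channel (sRGB transfer function): c = v/255; c_lin = c/12.92 if c ≤ 0.04045, else ((c+0.055)/1.055)^2.4
  R: 242/255 ≈ 0.949020 > 0.04045 → ((0.949020+0.055)/1.055)^2.4 ≈ 0.887923
  G: 202/255 ≈ 0.792157 > 0.04045 → ((0.792157+0.055)/1.055)^2.4 ≈ 0.590619
  B: 139/255 ≈ 0.545098 > 0.04045 → ((0.545098+0.055)/1.055)^2.4 ≈ 0.258183
R_lin = 0.887923, G_lin = 0.590619, B_lin = 0.258183
L = 0.2126×R + 0.7152×G + 0.0722×B
L = 0.2126×0.887923 + 0.7152×0.590619 + 0.0722×0.258183
L ≈ 0.629824


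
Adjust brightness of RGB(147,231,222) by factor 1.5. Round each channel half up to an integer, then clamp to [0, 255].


Multiply each channel by 1.5, round half up, clamp to [0, 255]
R: 147×1.5 = 220.5 → round → 221
G: 231×1.5 = 346.5 → round → 347 → clamp → 255
B: 222×1.5 = 333 → clamp → 255
= RGB(221, 255, 255)


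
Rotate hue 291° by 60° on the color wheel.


New hue = (H + rotation) mod 360
New hue = (291 + 60) mod 360
= 351 mod 360
= 351°


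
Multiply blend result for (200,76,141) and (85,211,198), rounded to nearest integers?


Multiply: C = A×B/255, rounded to nearest integer
R: 200×85/255 = 17000/255 ≈ 66.667 → 67
G: 76×211/255 = 16036/255 ≈ 62.886 → 63
B: 141×198/255 = 27918/255 ≈ 109.482 → 109
= RGB(67, 63, 109)
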